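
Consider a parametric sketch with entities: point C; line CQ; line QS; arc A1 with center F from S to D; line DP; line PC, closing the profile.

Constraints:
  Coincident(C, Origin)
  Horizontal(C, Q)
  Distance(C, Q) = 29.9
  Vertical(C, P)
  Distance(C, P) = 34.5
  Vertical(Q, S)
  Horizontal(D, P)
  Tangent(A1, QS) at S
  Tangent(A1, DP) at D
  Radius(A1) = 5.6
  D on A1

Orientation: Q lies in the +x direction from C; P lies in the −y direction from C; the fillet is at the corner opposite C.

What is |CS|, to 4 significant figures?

41.58

C is at the origin; C and Q share the same y with |CQ| = 29.9 and Q on the +x side, so Q = (29.90, 0.000). C and P share the same x with |CP| = 34.5 and P on the −y side, so P = (0.000, -34.50). The virtual corner opposite C is at (29.90, -34.50). The tangent condition forces FS to be normal to QS and since A1 is tangent to DP there, FD ⟂ DP, with radius 5.6, so the center F sits 5.6 in from both sides at F = (24.30, -28.90). That places the tangent points at S = (29.90, -28.90) on QS and D = (24.30, -34.50) on DP. Then |CS| = |S − C| = 41.58.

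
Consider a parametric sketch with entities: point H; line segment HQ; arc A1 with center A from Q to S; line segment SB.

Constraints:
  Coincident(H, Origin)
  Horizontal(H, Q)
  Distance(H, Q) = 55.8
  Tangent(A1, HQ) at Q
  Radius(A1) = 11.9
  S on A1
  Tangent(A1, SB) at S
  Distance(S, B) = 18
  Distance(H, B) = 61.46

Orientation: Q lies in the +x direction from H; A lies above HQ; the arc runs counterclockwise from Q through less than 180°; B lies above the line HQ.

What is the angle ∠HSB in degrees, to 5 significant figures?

63.235°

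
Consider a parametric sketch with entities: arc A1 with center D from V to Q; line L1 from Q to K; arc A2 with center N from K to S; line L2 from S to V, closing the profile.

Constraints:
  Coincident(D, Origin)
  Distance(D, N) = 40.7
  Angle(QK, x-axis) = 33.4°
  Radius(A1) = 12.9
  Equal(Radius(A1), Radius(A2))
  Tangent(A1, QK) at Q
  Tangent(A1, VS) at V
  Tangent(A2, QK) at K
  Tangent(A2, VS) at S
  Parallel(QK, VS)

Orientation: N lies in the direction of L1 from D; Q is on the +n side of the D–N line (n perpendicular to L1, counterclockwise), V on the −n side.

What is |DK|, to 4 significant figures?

42.70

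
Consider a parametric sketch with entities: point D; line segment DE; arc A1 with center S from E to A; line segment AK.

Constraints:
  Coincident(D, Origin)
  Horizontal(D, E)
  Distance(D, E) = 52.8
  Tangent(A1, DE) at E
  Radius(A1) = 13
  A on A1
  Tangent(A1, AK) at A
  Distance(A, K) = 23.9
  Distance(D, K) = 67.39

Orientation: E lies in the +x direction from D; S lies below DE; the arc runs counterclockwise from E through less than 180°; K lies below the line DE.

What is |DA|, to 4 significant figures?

46.13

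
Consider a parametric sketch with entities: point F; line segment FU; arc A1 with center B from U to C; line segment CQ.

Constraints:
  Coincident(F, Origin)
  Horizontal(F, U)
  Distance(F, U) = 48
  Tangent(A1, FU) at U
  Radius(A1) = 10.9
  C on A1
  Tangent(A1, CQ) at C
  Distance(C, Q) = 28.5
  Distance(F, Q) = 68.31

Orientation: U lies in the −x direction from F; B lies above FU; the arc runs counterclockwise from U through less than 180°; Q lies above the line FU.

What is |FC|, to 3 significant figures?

42.5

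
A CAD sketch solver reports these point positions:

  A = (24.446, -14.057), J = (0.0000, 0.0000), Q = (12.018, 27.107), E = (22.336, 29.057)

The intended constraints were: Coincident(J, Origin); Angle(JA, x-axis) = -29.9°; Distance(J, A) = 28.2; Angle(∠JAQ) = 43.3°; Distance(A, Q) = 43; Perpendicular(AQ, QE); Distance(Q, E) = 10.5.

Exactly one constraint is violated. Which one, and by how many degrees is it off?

Perpendicular(AQ, QE) — off by 6.10°.

J = (0.00, 0.00) ✓; JA at -29.90° ✓; |JA| = 28.20 ✓; ∠JAQ = 43.30° ✓; |AQ| = 43.00 ✓; ∠(AQ, QE) = 96.10° ✗; |QE| = 10.50 ✓.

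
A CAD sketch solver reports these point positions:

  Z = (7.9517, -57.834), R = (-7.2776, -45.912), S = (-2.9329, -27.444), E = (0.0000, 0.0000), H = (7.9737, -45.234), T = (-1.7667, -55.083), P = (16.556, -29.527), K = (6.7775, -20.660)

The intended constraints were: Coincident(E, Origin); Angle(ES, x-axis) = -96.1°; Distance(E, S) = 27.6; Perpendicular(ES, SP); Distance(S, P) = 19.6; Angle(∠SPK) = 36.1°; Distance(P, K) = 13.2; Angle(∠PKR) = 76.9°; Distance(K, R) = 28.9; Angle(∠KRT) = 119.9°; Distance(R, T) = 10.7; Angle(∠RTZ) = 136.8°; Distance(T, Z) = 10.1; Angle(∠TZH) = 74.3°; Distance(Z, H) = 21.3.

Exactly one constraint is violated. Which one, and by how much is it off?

Distance(Z, H) = 21.3 — off by 8.70.

E = (0.00, 0.00) ✓; ES at -96.10° ✓; |ES| = 27.60 ✓; ∠(ES, SP) = 90.00° ✓; |SP| = 19.60 ✓; ∠SPK = 36.10° ✓; |PK| = 13.20 ✓; ∠PKR = 76.90° ✓; |KR| = 28.90 ✓; ∠KRT = 119.9° ✓; |RT| = 10.70 ✓; ∠RTZ = 136.8° ✓; |TZ| = 10.10 ✓; ∠TZH = 74.29° ✓; |ZH| = 12.60 ✗.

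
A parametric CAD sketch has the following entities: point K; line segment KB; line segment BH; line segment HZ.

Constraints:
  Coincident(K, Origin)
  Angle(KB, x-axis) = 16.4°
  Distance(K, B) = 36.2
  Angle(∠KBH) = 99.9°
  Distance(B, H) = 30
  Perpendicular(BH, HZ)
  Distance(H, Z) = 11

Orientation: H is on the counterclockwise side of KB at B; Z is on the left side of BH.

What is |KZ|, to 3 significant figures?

43.8

K is at the origin; KB runs at 16.4° with length 36.2, so B = 36.2·(cos 16.4°, sin 16.4°) = (34.7, 10.2). ∠KBH = 99.9°, so BH runs at 16.4° + (180° − 99.9°) = 96.5° from the x-axis; with |BH| = 30.0, H = B + 30.0·(cos 96.5°, sin 96.5°) = (31.3, 40.0). The perpendicularity gives HZ at right angles to BH; with |HZ| = 11.0 on the left of BH, Z = H + 11.0·(-0.994, -0.113) = (20.4, 38.8). Then |KZ| = |Z − K| = 43.8.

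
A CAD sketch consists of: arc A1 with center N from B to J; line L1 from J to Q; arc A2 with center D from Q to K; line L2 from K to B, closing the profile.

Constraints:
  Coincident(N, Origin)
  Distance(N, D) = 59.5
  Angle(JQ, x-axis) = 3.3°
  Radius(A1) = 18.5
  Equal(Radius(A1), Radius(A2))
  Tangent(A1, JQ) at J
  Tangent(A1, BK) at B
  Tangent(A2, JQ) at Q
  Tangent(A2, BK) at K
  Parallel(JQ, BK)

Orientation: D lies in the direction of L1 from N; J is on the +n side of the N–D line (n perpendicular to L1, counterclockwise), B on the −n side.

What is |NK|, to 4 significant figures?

62.31

The slot axis is L1's direction at 3.3°, so u = (cos 3.3°, sin 3.3°) = (0.9983, 0.05756) and n = (−sin 3.3°, cos 3.3°) = (-0.05756, 0.9983). N is at the origin and D lies 59.5 along u from N, so D = 59.5·u = (59.40, 3.425). Tangency of A1 to both parallel lines with radius 18.5 puts J and B at N ± 18.5·n: J = (-1.065, 18.47), B = (1.065, -18.47). Equal radii place Q and K the same way about D: Q = D + 18.5·n = (58.34, 21.89), K = D − 18.5·n = (60.47, -15.04). Then |NK| = |K − N| = 62.31.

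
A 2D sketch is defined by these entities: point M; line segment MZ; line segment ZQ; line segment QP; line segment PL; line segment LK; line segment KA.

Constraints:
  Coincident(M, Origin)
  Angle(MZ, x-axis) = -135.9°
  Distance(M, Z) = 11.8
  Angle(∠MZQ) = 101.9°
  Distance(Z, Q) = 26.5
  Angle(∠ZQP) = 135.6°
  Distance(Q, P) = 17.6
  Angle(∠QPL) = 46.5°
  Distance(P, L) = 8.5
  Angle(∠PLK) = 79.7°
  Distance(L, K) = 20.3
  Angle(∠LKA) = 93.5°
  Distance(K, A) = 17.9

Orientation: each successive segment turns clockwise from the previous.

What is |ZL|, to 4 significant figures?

33.08

M is at the origin; MZ runs at -135.9° with length 11.8, so Z = (-8.474, -8.212). ∠MZQ = 101.9° gives ZQ at 146.0° from the x-axis; with |ZQ| = 26.5, Q = (-30.44, 6.607). ∠ZQP = 135.6° gives QP at 101.6° from the x-axis; with |QP| = 17.6, P = (-33.98, 23.85). ∠QPL = 46.5° gives PL at -31.90° from the x-axis; with |PL| = 8.5, L = (-26.77, 19.36). Then |ZL| = |L − Z| = 33.08.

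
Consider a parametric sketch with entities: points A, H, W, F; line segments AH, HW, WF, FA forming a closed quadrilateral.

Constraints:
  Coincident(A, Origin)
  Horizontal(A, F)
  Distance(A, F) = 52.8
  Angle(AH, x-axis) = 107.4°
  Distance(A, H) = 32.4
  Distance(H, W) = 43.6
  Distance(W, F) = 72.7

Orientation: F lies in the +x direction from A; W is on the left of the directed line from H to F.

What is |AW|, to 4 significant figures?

66.76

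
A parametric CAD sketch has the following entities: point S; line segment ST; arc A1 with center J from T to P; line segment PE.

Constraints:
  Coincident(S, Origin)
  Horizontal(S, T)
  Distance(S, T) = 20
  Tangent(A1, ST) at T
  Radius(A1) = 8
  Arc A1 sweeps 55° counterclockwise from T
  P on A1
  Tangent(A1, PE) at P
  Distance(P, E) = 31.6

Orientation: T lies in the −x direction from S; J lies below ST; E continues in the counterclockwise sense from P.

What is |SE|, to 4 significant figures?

53.43

On A1, T sits at bearing 90° from J; a 55° counterclockwise sweep puts P at bearing 145°, so P = J + 8.0·(cos 145°, sin 145°) = (-26.55, -3.411). Since A1 is tangent to PE there, JP ⟂ PE, so PE runs along (−sin 145°, cos 145°); with |PE| = 31.6, E = (-44.68, -29.30). Then |SE| = |E − S| = 53.43.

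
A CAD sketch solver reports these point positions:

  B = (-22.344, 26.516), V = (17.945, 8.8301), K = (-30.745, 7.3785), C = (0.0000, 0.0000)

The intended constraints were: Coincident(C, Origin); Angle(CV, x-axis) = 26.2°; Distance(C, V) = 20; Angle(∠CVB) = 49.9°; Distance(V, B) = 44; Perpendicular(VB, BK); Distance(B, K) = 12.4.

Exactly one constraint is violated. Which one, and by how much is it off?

Distance(B, K) = 12.4 — off by 8.50.

C = (0.00, 0.00) ✓; CV at 26.20° ✓; |CV| = 20.00 ✓; ∠CVB = 49.90° ✓; |VB| = 44.00 ✓; ∠(VB, BK) = 90.00° ✓; |BK| = 20.90 ✗.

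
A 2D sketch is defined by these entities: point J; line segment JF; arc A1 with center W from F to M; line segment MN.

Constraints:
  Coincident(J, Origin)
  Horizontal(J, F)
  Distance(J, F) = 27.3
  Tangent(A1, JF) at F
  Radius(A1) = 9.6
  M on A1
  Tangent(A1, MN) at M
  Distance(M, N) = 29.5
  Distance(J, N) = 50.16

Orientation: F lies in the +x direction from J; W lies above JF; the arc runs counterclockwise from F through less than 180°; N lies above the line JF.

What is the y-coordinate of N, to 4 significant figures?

40.54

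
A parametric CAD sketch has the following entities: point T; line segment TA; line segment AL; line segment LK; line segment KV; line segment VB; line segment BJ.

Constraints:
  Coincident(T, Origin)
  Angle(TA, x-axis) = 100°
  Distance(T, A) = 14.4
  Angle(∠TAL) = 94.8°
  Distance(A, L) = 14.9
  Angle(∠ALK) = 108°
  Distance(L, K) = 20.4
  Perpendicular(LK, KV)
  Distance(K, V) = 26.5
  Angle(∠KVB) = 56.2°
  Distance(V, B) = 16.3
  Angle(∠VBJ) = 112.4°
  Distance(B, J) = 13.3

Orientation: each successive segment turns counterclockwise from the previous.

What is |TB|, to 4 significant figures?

2.945

T is at the origin; TA runs at 100.0° with length 14.4, so A = (-2.501, 14.18). ∠TAL = 94.8° gives AL at -174.8° from the x-axis; with |AL| = 14.9, L = (-17.34, 12.83). ∠ALK = 108.0° gives LK at -102.8° from the x-axis; with |LK| = 20.4, K = (-21.86, -7.062). The perpendicularity gives KV at right angles to LK, so KV runs at -12.80°; with |KV| = 26.5, V = (3.983, -12.93). ∠KVB = 56.2° gives VB at 111.0° from the x-axis; with |VB| = 16.3, B = (-1.859, 2.284). Then |TB| = |B − T| = 2.945.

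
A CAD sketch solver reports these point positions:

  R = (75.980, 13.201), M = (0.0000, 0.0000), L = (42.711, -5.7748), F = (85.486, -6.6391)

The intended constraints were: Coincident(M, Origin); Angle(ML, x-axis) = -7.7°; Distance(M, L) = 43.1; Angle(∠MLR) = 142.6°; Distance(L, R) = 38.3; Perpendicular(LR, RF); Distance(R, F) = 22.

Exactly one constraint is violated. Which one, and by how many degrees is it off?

Perpendicular(LR, RF) — off by 4.10°.

M = (0.00, 0.00) ✓; ML at -7.700° ✓; |ML| = 43.10 ✓; ∠MLR = 142.6° ✓; |LR| = 38.30 ✓; ∠(LR, RF) = 94.10° ✗; |RF| = 22.00 ✓.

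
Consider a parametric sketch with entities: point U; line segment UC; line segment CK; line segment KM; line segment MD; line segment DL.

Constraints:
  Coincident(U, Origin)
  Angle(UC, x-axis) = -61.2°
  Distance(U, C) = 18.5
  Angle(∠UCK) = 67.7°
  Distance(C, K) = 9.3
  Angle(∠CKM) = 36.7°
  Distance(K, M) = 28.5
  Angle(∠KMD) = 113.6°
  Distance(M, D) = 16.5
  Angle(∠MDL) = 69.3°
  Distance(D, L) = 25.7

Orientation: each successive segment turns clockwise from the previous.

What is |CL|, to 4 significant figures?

11.04

U is at the origin; UC runs at -61.2° with length 18.5, so C = (8.912, -16.21). ∠UCK = 67.7° gives CK at -173.5° from the x-axis; with |CK| = 9.3, K = (-0.3278, -17.26). ∠CKM = 36.7° gives KM at 43.20° from the x-axis; with |KM| = 28.5, M = (20.45, 2.245). ∠KMD = 113.6° gives MD at -23.20° from the x-axis; with |MD| = 16.5, D = (35.61, -4.255). ∠MDL = 69.3° gives DL at -133.9° from the x-axis; with |DL| = 25.7, L = (17.79, -22.77). Then |CL| = |L − C| = 11.04.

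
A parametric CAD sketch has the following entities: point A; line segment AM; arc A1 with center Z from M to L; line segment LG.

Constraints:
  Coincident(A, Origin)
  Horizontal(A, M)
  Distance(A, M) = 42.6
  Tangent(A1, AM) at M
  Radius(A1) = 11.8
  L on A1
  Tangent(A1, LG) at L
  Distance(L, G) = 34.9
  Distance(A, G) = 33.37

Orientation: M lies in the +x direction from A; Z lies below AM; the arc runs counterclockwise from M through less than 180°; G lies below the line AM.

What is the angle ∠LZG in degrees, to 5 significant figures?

71.319°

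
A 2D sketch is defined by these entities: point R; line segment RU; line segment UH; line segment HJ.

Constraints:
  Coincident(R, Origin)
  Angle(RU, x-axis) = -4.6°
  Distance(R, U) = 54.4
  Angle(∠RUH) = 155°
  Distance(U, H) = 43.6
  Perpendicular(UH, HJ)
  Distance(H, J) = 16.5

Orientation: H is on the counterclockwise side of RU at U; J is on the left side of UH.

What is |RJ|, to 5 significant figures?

93.130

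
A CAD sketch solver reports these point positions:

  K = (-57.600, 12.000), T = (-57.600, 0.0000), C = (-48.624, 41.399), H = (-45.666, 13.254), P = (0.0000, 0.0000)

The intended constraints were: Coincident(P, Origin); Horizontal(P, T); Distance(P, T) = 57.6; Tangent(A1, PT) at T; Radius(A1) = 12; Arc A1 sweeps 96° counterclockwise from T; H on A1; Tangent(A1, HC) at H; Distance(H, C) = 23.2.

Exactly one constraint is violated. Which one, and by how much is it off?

Distance(H, C) = 23.2 — off by 5.10.

P = (0.00, 0.00) ✓; P.y = 0.00, T.y = 0.00 ✓; |PT| = 57.60 ✓; ∠(KT, TP) = 90.00° ✓; |KT| = 12.00 ✓; bearing(K→H) − bearing(K→T) = 96.00° ✓; |KH| = 12.00 ✓; ∠(KH, HC) = 90.00° ✓; |HC| = 28.30 ✗.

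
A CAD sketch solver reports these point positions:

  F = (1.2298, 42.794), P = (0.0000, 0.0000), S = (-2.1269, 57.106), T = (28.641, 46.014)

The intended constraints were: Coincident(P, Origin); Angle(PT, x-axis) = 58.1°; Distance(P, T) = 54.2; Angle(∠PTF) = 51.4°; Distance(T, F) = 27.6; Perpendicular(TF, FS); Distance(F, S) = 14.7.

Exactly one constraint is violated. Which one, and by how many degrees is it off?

Perpendicular(TF, FS) — off by 6.50°.

P = (0.00, 0.00) ✓; PT at 58.10° ✓; |PT| = 54.20 ✓; ∠PTF = 51.40° ✓; |TF| = 27.60 ✓; ∠(TF, FS) = 83.50° ✗; |FS| = 14.70 ✓.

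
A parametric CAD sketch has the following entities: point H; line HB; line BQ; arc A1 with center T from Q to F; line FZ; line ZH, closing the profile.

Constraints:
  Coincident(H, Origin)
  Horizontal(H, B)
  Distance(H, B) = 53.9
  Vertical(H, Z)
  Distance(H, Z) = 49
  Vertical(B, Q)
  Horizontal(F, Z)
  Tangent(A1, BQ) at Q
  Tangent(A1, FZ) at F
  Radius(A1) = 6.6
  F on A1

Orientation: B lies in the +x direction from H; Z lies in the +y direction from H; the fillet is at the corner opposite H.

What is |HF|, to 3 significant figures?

68.1

H is at the origin; H and B share the same y with |HB| = 53.9 and B on the +x side, so B = (53.9, 0.00). HZ is vertical with |HZ| = 49.0 and Z on the +y side, so Z = (0.00, 49.0). The virtual corner opposite H is at (53.9, 49.0). The tangent condition forces TQ to be normal to BQ and A1 meets FZ tangentially, so TF is at right angles to FZ, with radius 6.6, so the center T sits 6.6 in from both sides at T = (47.3, 42.4). That places the tangent points at Q = (53.9, 42.4) on BQ and F = (47.3, 49.0) on FZ. Then |HF| = |F − H| = 68.1.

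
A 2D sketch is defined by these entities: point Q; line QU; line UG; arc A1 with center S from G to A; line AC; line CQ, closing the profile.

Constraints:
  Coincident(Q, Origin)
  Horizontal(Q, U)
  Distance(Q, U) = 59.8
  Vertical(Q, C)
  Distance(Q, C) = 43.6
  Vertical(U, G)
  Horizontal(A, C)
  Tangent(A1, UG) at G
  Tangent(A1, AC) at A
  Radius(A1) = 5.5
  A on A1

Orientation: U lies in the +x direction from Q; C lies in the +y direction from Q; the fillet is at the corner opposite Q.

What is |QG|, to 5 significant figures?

70.906

Q is at the origin; QU is horizontal with |QU| = 59.8 and U on the +x side, so U = (59.800, 0.0000). Q and C share the same x with |QC| = 43.6 and C on the +y side, so C = (0.0000, 43.600). The virtual corner opposite Q is at (59.800, 43.600). Since A1 is tangent to UG there, SG ⟂ UG and tangency of A1 to AC means the radius SA is perpendicular to AC, with radius 5.5, so the center S sits 5.5 in from both sides at S = (54.300, 38.100). That places the tangent points at G = (59.800, 38.100) on UG and A = (54.300, 43.600) on AC. Then |QG| = |G − Q| = 70.906.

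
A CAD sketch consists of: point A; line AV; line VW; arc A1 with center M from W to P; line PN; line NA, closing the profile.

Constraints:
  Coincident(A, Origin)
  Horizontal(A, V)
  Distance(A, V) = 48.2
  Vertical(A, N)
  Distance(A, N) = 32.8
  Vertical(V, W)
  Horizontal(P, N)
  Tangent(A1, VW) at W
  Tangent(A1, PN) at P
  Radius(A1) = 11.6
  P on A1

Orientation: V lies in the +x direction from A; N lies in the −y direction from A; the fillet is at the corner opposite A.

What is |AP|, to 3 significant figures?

49.1

A is at the origin; A and V share the same y with |AV| = 48.2 and V on the +x side, so V = (48.2, 0.00). A and N share the same x with |AN| = 32.8 and N on the −y side, so N = (0.00, -32.8). The virtual corner opposite A is at (48.2, -32.8). Tangency of A1 to VW means the radius MW is perpendicular to VW and tangency of A1 to PN means the radius MP is perpendicular to PN, with radius 11.6, so the center M sits 11.6 in from both sides at M = (36.6, -21.2). That places the tangent points at W = (48.2, -21.2) on VW and P = (36.6, -32.8) on PN. Then |AP| = |P − A| = 49.1.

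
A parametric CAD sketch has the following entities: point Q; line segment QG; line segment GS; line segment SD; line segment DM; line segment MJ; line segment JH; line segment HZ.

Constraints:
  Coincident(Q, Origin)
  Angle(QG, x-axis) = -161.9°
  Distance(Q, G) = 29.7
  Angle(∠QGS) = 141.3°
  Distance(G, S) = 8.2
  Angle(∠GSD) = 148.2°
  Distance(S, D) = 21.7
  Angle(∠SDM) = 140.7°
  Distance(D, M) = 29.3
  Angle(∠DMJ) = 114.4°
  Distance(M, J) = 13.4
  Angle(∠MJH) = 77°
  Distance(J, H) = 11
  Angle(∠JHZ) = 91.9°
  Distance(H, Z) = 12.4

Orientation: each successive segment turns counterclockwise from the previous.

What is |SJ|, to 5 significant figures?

51.651

Q is at the origin; QG runs at -161.9° with length 29.7, so G = (-28.230, -9.2271). ∠QGS = 141.3° gives GS at -123.20° from the x-axis; with |GS| = 8.2, S = (-32.720, -16.089). ∠GSD = 148.2° gives SD at -91.400° from the x-axis; with |SD| = 21.7, D = (-33.251, -37.782). ∠SDM = 140.7° gives DM at -52.100° from the x-axis; with |DM| = 29.3, M = (-15.252, -60.902). ∠DMJ = 114.4° gives MJ at 13.500° from the x-axis; with |MJ| = 13.4, J = (-2.2222, -57.774). Then |SJ| = |J − S| = 51.651.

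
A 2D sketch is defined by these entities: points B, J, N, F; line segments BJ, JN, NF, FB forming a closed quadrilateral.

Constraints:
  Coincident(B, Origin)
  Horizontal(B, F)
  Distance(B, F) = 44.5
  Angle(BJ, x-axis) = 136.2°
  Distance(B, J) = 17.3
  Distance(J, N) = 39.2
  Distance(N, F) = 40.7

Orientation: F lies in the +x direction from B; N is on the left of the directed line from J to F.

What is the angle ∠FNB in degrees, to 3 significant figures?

68.0°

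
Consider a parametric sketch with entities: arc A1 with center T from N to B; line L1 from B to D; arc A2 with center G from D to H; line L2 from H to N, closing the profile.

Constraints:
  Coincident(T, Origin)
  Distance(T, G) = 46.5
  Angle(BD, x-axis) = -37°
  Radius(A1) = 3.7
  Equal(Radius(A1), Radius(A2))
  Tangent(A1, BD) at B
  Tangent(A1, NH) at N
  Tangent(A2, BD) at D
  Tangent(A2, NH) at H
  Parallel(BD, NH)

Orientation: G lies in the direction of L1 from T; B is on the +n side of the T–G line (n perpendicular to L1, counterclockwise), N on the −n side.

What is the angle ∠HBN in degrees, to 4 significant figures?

80.96°

Tangency of A1 to both parallel lines with radius 3.7 puts B and N at T ± 3.7·n: B = (2.227, 2.955), N = (-2.227, -2.955). Equal radii place D and H the same way about G: D = G + 3.7·n = (39.36, -25.03), H = G − 3.7·n = (34.91, -30.94). Then cos ∠HBN = BH·BN / (|BH||BN|), giving 80.96°.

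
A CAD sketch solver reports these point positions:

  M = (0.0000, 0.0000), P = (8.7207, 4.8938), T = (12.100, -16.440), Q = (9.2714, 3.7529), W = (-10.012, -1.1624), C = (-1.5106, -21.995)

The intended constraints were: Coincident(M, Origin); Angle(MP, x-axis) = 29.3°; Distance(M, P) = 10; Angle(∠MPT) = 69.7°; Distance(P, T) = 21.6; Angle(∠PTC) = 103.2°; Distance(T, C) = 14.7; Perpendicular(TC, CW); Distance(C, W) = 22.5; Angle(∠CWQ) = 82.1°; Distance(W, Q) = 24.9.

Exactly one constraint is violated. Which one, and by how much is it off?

Distance(W, Q) = 24.9 — off by 5.00.

M = (0.00, 0.00) ✓; MP at 29.30° ✓; |MP| = 10.00 ✓; ∠MPT = 69.70° ✓; |PT| = 21.60 ✓; ∠PTC = 103.2° ✓; |TC| = 14.70 ✓; ∠(TC, CW) = 90.00° ✓; |CW| = 22.50 ✓; ∠CWQ = 82.10° ✓; |WQ| = 19.90 ✗.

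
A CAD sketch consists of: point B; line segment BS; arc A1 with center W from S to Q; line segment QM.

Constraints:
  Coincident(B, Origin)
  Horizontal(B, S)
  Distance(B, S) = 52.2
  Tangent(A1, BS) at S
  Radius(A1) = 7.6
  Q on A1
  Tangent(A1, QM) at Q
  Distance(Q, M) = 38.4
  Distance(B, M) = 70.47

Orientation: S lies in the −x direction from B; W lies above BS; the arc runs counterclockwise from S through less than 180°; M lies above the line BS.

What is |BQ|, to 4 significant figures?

45.70

B is at the origin; B and S share the same y with |BS| = 52.2 and S on the −x side, so S = (-52.20, 0.000). Since A1 is tangent to BS there, WS ⟂ BS, so W = S + (0, 7.6) = (-52.20, 7.600). Since WQ ⟂ QM (tangency), |WM| = √(7.6² + 38.4²) = 39.14 regardless of where Q sits on A1. So M lies on both circle(B, 70.47) and circle(W, 39.14); the above-BS intersection is M = (-52.74, 46.74). Q is the foot of the tangent from M: Q = (-44.77, 9.178).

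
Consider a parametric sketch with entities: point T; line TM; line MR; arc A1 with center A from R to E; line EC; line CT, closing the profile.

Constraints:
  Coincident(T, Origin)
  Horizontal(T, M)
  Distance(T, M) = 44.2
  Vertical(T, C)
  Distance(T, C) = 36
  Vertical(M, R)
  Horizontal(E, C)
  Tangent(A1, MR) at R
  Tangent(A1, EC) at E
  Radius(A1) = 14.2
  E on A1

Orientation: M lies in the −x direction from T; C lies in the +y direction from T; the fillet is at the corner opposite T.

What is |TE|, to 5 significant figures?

46.861

T is at the origin; T and M share the same y with |TM| = 44.2 and M on the −x side, so M = (-44.200, 0.0000). TC is vertical with |TC| = 36.0 and C on the +y side, so C = (0.0000, 36.000). The virtual corner opposite T is at (-44.200, 36.000). Since A1 is tangent to MR there, AR ⟂ MR and the tangent condition forces AE to be normal to EC, with radius 14.2, so the center A sits 14.2 in from both sides at A = (-30.000, 21.800). That places the tangent points at R = (-44.200, 21.800) on MR and E = (-30.000, 36.000) on EC. Then |TE| = |E − T| = 46.861.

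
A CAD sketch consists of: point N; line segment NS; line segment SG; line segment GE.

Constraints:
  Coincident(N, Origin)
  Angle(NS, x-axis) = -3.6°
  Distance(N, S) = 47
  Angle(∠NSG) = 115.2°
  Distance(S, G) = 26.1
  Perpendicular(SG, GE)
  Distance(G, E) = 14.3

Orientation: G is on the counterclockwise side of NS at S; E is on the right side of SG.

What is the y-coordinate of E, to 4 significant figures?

13.03

N is at the origin; NS runs at -3.6° with length 47.0, so S = 47.0·(cos -3.6°, sin -3.6°) = (46.91, -2.951). ∠NSG = 115.2°, so SG runs at -3.6° + (180° − 115.2°) = 61.20° from the x-axis; with |SG| = 26.1, G = S + 26.1·(cos 61.20°, sin 61.20°) = (59.48, 19.92). SG is perpendicular to GE; with |GE| = 14.3 on the right of SG, E = G + 14.3·(0.8763, -0.4818) = (72.01, 13.03). So E.y = 13.03.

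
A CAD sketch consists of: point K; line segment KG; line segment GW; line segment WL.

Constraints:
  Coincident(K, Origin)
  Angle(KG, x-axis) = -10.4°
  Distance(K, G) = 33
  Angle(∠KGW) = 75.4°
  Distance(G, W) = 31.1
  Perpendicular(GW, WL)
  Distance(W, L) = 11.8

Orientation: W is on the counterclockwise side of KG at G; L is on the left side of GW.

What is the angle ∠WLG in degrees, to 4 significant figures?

69.22°

K is at the origin; KG runs at -10.4° with length 33.0, so G = 33.0·(cos -10.4°, sin -10.4°) = (32.46, -5.957). ∠KGW = 75.4°, so GW runs at -10.4° + (180° − 75.4°) = 94.20° from the x-axis; with |GW| = 31.1, W = G + 31.1·(cos 94.20°, sin 94.20°) = (30.18, 25.06). GW is perpendicular to WL; with |WL| = 11.8 on the left of GW, L = W + 11.8·(-0.9973, -0.07324) = (18.41, 24.20). Then cos ∠WLG = LW·LG / (|LW||LG|), giving 69.22°.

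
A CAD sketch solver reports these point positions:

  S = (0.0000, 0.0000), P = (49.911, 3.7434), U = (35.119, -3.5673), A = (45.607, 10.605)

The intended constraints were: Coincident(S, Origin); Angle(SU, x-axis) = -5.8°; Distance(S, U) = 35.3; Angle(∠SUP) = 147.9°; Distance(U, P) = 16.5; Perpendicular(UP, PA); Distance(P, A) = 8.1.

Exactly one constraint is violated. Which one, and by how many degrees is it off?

Perpendicular(UP, PA) — off by 5.80°.

S = (0.00, 0.00) ✓; SU at -5.800° ✓; |SU| = 35.30 ✓; ∠SUP = 147.9° ✓; |UP| = 16.50 ✓; ∠(UP, PA) = 95.80° ✗; |PA| = 8.100 ✓.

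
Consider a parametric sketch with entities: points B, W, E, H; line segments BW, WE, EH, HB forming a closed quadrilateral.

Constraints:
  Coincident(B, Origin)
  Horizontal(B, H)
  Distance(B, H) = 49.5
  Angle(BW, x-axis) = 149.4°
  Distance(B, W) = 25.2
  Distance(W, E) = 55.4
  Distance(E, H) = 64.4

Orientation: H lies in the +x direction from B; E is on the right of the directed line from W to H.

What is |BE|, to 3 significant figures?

38.9

Checks: |WE| = 55.40 ✓; |EH| = 64.40 ✓.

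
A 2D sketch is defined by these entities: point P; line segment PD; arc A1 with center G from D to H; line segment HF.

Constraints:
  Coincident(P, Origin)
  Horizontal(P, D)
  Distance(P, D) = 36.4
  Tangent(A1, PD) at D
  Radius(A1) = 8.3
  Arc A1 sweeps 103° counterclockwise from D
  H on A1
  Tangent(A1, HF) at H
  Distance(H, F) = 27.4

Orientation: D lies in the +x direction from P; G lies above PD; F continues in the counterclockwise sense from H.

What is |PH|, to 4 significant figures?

45.63

P is at the origin; PD is horizontal with |PD| = 36.4 and D on the +x side, so D = (36.40, 0.000). Since A1 is tangent to PD there, GD ⟂ PD, so G = D + (0, 8.3) = (36.40, 8.300). On A1, D sits at bearing -90° from G; a 103° counterclockwise sweep puts H at bearing 13°, so H = G + 8.3·(cos 13°, sin 13°) = (44.49, 10.17). Then |PH| = |H − P| = 45.63.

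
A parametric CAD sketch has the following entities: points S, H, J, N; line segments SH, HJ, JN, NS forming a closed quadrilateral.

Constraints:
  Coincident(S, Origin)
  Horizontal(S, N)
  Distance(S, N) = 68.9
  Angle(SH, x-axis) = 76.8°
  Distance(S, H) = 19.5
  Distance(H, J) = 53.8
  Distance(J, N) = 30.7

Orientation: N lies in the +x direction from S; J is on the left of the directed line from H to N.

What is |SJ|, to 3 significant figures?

64.1

Checks: |HJ| = 53.80 ✓; |JN| = 30.70 ✓.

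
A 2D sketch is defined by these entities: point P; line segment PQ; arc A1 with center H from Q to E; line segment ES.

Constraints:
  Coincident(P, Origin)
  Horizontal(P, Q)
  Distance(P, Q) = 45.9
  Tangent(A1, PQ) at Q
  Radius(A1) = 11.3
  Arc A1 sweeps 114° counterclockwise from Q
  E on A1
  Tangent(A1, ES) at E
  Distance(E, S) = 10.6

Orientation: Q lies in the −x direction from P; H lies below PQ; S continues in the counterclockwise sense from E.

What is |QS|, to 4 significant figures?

26.28

P is at the origin; PQ is horizontal with |PQ| = 45.9 and Q on the −x side, so Q = (-45.90, 0.000). Tangency of A1 to PQ means the radius HQ is perpendicular to PQ, so H = Q + (0, -11.3) = (-45.90, -11.30). On A1, Q sits at bearing 90° from H; a 114° counterclockwise sweep puts E at bearing 204°, so E = H + 11.3·(cos 204°, sin 204°) = (-56.22, -15.90). Since A1 is tangent to ES there, HE ⟂ ES, so ES runs along (−sin 204°, cos 204°); with |ES| = 10.6, S = (-51.91, -25.58). Then |QS| = |S − Q| = 26.28.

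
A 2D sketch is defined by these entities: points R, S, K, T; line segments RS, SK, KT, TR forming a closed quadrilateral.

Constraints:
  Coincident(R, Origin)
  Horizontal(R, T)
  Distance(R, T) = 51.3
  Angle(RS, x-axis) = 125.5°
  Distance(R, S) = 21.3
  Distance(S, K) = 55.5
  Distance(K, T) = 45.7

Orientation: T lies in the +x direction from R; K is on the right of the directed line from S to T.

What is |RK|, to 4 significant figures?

34.28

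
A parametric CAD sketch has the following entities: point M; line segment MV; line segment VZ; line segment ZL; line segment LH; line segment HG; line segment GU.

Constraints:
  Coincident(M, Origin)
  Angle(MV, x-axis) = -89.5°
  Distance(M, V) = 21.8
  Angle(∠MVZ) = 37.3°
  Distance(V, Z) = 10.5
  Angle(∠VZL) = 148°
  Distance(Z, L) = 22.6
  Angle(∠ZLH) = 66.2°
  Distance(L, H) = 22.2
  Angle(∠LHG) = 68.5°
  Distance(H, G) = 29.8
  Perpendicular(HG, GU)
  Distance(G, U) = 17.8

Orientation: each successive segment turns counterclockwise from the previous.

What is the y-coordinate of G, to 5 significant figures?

-20.758

∠ZLH = 66.2° gives LH at -161.00° from the x-axis; with |LH| = 22.2, H = (-12.619, 1.9016). ∠LHG = 68.5° gives HG at -49.500° from the x-axis; with |HG| = 29.8, G = (6.7341, -20.758). So G.y = -20.758.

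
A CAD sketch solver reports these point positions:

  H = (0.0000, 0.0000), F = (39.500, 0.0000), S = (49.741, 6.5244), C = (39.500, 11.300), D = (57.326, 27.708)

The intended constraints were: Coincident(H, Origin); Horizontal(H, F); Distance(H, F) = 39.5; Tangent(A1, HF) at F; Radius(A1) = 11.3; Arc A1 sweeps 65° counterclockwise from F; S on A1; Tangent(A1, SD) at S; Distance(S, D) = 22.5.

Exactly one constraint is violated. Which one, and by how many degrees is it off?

Tangent(A1, SD) at S — off by 5.30°.

H = (0.00, 0.00) ✓; H.y = 0.00, F.y = 0.00 ✓; |HF| = 39.50 ✓; ∠(CF, FH) = 90.00° ✓; |CF| = 11.30 ✓; bearing(C→S) − bearing(C→F) = 65.00° ✓; |CS| = 11.30 ✓; ∠(CS, SD) = 84.70° ✗; |SD| = 22.50 ✓.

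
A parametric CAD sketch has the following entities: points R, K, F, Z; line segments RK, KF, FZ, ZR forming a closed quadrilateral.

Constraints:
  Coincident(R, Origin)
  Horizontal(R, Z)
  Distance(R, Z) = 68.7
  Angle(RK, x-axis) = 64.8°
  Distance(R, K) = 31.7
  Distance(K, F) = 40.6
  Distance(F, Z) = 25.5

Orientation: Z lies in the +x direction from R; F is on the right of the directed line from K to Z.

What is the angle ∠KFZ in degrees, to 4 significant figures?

139.4°

Checks: |KF| = 40.60 ✓; |FZ| = 25.50 ✓.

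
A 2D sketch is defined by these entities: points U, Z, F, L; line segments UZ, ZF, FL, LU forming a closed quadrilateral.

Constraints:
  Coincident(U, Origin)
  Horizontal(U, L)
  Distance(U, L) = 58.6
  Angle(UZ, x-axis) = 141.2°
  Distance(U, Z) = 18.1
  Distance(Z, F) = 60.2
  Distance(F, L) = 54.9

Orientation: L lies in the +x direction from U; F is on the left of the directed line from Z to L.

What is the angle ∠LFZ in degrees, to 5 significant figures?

79.335°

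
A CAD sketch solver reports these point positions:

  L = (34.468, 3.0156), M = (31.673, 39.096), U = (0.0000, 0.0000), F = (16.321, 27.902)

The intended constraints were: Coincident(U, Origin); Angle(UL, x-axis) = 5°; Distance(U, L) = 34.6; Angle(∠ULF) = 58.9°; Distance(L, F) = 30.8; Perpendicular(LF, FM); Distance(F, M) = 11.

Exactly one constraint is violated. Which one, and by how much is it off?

Distance(F, M) = 11 — off by 8.00.

U = (0.00, 0.00) ✓; UL at 5.000° ✓; |UL| = 34.60 ✓; ∠ULF = 58.90° ✓; |LF| = 30.80 ✓; ∠(LF, FM) = 90.00° ✓; |FM| = 19.00 ✗.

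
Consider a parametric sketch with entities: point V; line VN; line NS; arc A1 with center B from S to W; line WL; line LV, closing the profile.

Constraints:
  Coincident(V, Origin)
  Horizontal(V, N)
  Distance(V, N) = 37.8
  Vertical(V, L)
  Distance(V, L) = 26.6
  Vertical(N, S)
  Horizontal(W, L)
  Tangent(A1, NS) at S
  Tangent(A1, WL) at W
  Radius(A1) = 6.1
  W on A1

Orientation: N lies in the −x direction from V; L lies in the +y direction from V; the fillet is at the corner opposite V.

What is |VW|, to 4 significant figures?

41.38

V is at the origin; VN is horizontal with |VN| = 37.8 and N on the −x side, so N = (-37.80, 0.000). V and L share the same x with |VL| = 26.6 and L on the +y side, so L = (0.000, 26.60). The virtual corner opposite V is at (-37.80, 26.60). Tangency of A1 to NS means the radius BS is perpendicular to NS and A1 meets WL tangentially, so BW is at right angles to WL, with radius 6.1, so the center B sits 6.1 in from both sides at B = (-31.70, 20.50). That places the tangent points at S = (-37.80, 20.50) on NS and W = (-31.70, 26.60) on WL. Then |VW| = |W − V| = 41.38.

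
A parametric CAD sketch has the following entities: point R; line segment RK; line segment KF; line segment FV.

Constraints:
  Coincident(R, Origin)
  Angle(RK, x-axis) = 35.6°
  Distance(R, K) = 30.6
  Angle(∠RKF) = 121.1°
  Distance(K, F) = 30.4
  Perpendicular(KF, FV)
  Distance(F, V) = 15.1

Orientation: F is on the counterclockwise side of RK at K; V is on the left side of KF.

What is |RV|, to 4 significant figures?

47.52

R is at the origin; RK runs at 35.6° with length 30.6, so K = 30.6·(cos 35.6°, sin 35.6°) = (24.88, 17.81). ∠RKF = 121.1°, so KF runs at 35.6° + (180° − 121.1°) = 94.50° from the x-axis; with |KF| = 30.4, F = K + 30.4·(cos 94.50°, sin 94.50°) = (22.50, 48.12). KF is perpendicular to FV; with |FV| = 15.1 on the left of KF, V = F + 15.1·(-0.9969, -0.07846) = (7.442, 46.93). Then |RV| = |V − R| = 47.52.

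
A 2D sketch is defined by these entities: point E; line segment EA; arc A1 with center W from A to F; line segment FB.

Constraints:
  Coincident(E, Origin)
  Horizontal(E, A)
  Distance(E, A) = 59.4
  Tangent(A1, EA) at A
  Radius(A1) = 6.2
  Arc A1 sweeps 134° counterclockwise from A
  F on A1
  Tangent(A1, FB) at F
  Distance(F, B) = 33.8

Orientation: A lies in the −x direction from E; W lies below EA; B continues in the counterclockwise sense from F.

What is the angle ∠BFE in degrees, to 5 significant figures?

55.343°

E is at the origin; E and A share the same y with |EA| = 59.4 and A on the −x side, so A = (-59.400, 0.0000). The tangent condition forces WA to be normal to EA, so W = A + (0, -6.2) = (-59.400, -6.2000). On A1, A sits at bearing 90° from W; a 134° counterclockwise sweep puts F at bearing 224°, so F = W + 6.2·(cos 224°, sin 224°) = (-63.860, -10.507). Tangency of A1 to FB means the radius WF is perpendicular to FB, so FB runs along (−sin 224°, cos 224°); with |FB| = 33.8, B = (-40.380, -34.821). Then cos ∠BFE = FB·FE / (|FB||FE|), giving 55.343°.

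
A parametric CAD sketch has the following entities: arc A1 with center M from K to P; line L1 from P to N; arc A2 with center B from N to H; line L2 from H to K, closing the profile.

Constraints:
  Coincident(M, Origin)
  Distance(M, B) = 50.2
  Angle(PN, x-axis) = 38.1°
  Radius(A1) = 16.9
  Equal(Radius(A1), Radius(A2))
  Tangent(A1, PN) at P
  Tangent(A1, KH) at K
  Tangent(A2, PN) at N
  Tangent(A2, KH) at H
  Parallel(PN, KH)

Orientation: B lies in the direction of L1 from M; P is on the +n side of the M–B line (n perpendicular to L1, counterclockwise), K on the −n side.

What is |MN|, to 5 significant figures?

52.968

The slot axis is L1's direction at 38.1°, so u = (cos 38.1°, sin 38.1°) = (0.78694, 0.61704) and n = (−sin 38.1°, cos 38.1°) = (-0.61704, 0.78694). M is at the origin and B lies 50.2 along u from M, so B = 50.2·u = (39.504, 30.975). Tangency of A1 to both parallel lines with radius 16.9 puts P and K at M ± 16.9·n: P = (-10.428, 13.299), K = (10.428, -13.299). Equal radii place N and H the same way about B: N = B + 16.9·n = (29.076, 44.274), H = B − 16.9·n = (49.932, 17.676). Then |MN| = |N − M| = 52.968.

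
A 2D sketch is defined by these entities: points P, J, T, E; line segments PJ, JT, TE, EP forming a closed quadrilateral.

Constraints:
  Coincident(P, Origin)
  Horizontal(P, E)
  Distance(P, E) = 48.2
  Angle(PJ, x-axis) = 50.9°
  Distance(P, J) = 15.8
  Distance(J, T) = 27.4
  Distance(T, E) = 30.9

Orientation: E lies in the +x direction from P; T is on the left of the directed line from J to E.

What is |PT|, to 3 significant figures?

42.7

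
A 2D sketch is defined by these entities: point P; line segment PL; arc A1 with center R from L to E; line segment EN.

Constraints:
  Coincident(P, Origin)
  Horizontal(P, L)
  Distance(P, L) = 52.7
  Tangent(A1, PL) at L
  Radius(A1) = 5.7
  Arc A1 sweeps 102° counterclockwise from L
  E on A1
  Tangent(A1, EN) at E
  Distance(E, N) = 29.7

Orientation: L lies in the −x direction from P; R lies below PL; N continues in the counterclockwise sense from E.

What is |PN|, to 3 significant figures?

63.3

P is at the origin; PL is horizontal with |PL| = 52.7 and L on the −x side, so L = (-52.7, 0.00). A1 meets PL tangentially, so RL is at right angles to PL, so R = L + (0, -5.7) = (-52.7, -5.70). On A1, L sits at bearing 90° from R; a 102° counterclockwise sweep puts E at bearing 192°, so E = R + 5.7·(cos 192°, sin 192°) = (-58.3, -6.89). The tangent condition forces RE to be normal to EN, so EN runs along (−sin 192°, cos 192°); with |EN| = 29.7, N = (-52.1, -35.9). Then |PN| = |N − P| = 63.3.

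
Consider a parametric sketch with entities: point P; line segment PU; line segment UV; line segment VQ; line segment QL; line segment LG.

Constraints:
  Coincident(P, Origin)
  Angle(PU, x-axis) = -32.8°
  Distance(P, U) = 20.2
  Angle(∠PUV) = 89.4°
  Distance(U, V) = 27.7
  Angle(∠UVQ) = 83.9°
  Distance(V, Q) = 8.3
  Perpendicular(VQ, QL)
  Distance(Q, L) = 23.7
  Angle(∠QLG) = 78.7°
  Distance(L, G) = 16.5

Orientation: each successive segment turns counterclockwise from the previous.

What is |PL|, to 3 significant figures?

14.8

P is at the origin; PU runs at -32.8° with length 20.2, so U = (17.0, -10.9). ∠PUV = 89.4° gives UV at 57.8° from the x-axis; with |UV| = 27.7, V = (31.7, 12.5). ∠UVQ = 83.9° gives VQ at 154° from the x-axis; with |VQ| = 8.3, Q = (24.3, 16.1). The perpendicularity gives QL at right angles to VQ, so QL runs at -116°; with |QL| = 23.7, L = (13.9, -5.13). Then |PL| = |L − P| = 14.8.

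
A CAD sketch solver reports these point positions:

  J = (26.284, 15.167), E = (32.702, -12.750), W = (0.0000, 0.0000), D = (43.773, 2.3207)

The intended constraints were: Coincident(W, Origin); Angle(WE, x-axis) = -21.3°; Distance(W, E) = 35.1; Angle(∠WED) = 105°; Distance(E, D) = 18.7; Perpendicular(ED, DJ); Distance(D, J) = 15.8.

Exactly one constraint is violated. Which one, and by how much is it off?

Distance(D, J) = 15.8 — off by 5.90.

W = (0.00, 0.00) ✓; WE at -21.30° ✓; |WE| = 35.10 ✓; ∠WED = 105.0° ✓; |ED| = 18.70 ✓; ∠(ED, DJ) = 90.00° ✓; |DJ| = 21.70 ✗.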